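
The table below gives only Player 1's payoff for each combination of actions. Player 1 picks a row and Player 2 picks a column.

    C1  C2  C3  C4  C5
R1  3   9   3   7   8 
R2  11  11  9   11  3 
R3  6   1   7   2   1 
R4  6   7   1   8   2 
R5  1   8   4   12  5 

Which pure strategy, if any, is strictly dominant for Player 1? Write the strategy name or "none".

none

R1 fails to dominate R2 at C1 (3<11).
R2 fails to dominate R1 at C5 (3<8).
R3 fails to dominate R1 at C2 (1<9).
R4 fails to dominate R1 at C2 (7<9).
R5 fails to dominate R1 at C1 (1<3).
No single strategy dominates all the others.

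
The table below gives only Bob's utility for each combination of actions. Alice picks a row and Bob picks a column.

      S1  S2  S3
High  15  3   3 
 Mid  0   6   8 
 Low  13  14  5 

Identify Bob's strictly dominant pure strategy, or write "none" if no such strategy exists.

S1 fails to dominate S2 at Mid (0<6).
S2 fails to dominate S1 at High (3<15).
S3 fails to dominate S1 at High (3<15).
No single strategy dominates all the others.

none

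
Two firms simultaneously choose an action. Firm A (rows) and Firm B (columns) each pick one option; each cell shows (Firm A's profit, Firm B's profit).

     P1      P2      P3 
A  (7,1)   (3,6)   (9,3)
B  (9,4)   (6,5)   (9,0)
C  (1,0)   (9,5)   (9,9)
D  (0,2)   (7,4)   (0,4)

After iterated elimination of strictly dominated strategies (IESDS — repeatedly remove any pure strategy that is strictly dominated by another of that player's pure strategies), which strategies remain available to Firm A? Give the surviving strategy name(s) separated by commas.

Firm A's strategy D is strictly dominated by C (P1: 1>0, P2: 9>7, P3: 9>0) and is removed.
Firm B's strategy P1 is strictly dominated by P2 (A: 6>1, B: 5>4, C: 5>0) and is removed.
Among the remaining strategies, none is strictly dominated by another pure strategy of the same player, so the elimination stops.
Surviving strategies — Firm A: {A, B, C}; Firm B: {P2, P3}.

A, B, C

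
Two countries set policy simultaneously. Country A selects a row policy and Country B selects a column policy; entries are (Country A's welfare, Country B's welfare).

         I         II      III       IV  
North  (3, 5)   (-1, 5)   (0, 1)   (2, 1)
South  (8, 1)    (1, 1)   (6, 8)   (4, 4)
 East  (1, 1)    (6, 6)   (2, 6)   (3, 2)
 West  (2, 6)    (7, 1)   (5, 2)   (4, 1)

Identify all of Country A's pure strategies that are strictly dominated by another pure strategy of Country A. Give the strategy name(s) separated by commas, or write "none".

North, East

North is strictly dominated by South (I: 8>3, II: 1>-1, III: 6>0, IV: 4>2).
South: no other strategy beats it everywhere (North at I (8>3); East at I (8>1); West at I (8>2)).
East: dominated, since West does at least as well everywhere (I: 2>1, II: 7>6, III: 5>2, IV: 4>3).
West is not dominated — it holds its own against North at II (7>-1); South at II (7>1); East at I (2>1).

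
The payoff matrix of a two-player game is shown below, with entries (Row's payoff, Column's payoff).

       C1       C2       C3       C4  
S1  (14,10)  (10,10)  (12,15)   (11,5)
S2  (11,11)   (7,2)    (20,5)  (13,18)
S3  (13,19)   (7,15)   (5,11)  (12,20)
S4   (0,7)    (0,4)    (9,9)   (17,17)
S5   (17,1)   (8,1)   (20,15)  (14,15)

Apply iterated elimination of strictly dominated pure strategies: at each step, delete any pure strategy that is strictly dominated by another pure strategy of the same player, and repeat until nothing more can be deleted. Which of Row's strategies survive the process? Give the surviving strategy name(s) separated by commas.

S2, S4, S5

Row's strategy S3 is strictly dominated by S5 (C1: 17>13, C2: 8>7, C3: 20>5, C4: 14>12) and is removed.
Column C2 is eliminated: C3 beats it against every remaining row (S1: 15>10, S2: 5>2, S4: 9>4, S5: 15>1).
Row S1 is eliminated: S5 beats it against every remaining column (C1: 17>14, C3: 20>12, C4: 14>11).
Column C1 is eliminated: C4 beats it against every remaining row (S2: 18>11, S4: 17>7, S5: 15>1).
Among the remaining strategies, none is strictly dominated by another pure strategy of the same player, so the elimination stops.
Surviving strategies — Row: {S2, S4, S5}; Column: {C3, C4}.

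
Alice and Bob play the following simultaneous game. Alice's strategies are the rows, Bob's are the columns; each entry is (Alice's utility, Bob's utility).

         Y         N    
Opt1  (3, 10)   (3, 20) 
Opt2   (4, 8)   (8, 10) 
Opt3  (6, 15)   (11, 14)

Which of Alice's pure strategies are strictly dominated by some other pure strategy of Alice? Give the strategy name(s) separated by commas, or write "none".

Opt1, Opt2

Opt1: dominated, since Opt2 does at least as well everywhere (Y: 4>3, N: 8>3).
Opt2: dominated, since Opt3 does at least as well everywhere (Y: 6>4, N: 11>8).
Nothing dominates Opt3: Opt1 at Y (6>3); Opt2 at Y (6>4).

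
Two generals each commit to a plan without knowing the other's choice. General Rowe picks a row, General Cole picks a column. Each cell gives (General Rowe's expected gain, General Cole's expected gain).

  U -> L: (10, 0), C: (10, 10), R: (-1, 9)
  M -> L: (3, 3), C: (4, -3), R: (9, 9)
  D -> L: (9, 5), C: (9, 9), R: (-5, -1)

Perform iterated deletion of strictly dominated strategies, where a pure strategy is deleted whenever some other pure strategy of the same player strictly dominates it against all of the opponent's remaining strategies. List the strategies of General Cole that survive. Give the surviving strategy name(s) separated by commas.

C, R

Row D is eliminated: U beats it against every remaining column (L: 10>9, C: 10>9, R: -1>-5).
For General Cole, R strictly dominates L on the remaining rows (U: 9>0, M: 9>3); eliminate L.
Among the remaining strategies, none is strictly dominated by another pure strategy of the same player, so the elimination stops.
Surviving strategies — General Rowe: {U, M}; General Cole: {C, R}.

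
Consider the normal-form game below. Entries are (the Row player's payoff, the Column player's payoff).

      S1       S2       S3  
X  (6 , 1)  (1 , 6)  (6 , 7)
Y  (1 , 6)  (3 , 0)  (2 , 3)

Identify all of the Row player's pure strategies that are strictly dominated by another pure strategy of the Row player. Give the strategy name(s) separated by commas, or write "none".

none

Nothing dominates X: Y at S1 (6>1).
Nothing dominates Y: X at S2 (3>1).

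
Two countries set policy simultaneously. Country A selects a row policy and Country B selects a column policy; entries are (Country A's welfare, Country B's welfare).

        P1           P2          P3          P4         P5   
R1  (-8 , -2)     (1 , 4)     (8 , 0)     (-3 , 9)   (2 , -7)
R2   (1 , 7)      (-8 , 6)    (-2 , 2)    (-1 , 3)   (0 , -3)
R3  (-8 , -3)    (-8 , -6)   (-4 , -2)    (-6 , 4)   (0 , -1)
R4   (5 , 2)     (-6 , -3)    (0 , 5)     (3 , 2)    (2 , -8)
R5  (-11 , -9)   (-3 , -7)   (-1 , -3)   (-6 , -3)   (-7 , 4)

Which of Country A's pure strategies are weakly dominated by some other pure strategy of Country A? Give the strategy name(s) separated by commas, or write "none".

R2, R3, R5

Nothing dominates R1: R2 at P2 (1>-8); R3 at P2 (1>-8); R4 at P2 (1>-6); R5 at P1 (-8>-11).
R2: dominated, since R4 does at least as well everywhere (P1: 5>1, P2: -6>-8, P3: 0>-2, P4: 3>-1, P5: 2>0).
R1 weakly dominates R3 — P1: -8=-8, P2: 1>-8, P3: 8>-4, P4: -3>-6, P5: 2>0.
R4 is not dominated — it holds its own against R1 at P1 (5>-8); R2 at P1 (5>1); R3 at P1 (5>-8); R5 at P1 (5>-11).
R1 weakly dominates R5 — P1: -8>-11, P2: 1>-3, P3: 8>-1, P4: -3>-6, P5: 2>-7.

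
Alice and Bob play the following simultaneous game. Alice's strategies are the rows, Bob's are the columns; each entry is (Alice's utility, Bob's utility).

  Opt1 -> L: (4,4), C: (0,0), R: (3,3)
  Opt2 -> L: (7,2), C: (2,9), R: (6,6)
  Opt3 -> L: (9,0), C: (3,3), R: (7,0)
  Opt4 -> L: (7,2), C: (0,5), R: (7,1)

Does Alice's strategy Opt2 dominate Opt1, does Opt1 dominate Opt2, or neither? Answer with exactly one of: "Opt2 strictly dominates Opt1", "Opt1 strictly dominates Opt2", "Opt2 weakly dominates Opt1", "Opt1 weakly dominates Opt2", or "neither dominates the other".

Opt2's payoffs vs Opt1's, by Bob's action — L: 7>4, C: 2>0, R: 6>3.
Every comparison favours Opt2, so Opt2 strictly dominates Opt1.

Opt2 strictly dominates Opt1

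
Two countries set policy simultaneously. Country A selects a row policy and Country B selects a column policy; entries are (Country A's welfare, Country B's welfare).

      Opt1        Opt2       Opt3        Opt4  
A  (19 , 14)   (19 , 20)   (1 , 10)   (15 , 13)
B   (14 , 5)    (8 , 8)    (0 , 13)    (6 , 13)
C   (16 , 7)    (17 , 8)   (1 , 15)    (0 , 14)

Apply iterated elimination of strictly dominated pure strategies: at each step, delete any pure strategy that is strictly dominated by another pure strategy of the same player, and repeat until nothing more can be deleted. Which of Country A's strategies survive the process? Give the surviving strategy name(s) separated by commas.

A, C

Row B is eliminated: A beats it against every remaining column (Opt1: 19>14, Opt2: 19>8, Opt3: 1>0, Opt4: 15>6).
For Country B, Opt2 strictly dominates Opt1 on the remaining rows (A: 20>14, C: 8>7); eliminate Opt1.
Among the remaining strategies, none is strictly dominated by another pure strategy of the same player, so the elimination stops.
Surviving strategies — Country A: {A, C}; Country B: {Opt2, Opt3, Opt4}.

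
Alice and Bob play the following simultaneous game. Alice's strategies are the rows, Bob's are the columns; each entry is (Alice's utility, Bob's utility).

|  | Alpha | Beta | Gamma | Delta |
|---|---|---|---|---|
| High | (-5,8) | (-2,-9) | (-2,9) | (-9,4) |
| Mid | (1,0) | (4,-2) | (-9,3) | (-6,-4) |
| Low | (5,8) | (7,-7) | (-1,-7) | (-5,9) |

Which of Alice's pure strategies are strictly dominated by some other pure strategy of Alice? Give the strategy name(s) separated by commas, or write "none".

Low strictly dominates High — Alpha: 5>-5, Beta: 7>-2, Gamma: -1>-2, Delta: -5>-9.
Mid: dominated, since Low does at least as well everywhere (Alpha: 5>1, Beta: 7>4, Gamma: -1>-9, Delta: -5>-6).
Low: no other strategy beats it everywhere (High at Alpha (5>-5); Mid at Alpha (5>1)).

High, Mid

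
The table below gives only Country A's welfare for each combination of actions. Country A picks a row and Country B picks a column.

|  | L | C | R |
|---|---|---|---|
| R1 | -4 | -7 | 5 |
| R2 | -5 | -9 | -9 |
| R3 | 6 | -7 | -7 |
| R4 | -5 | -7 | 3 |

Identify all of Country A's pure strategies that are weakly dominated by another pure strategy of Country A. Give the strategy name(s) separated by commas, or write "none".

R1: no other strategy beats it everywhere (R2 at L (-4>-5); R3 at R (5>-7); R4 at L (-4>-5)).
R1 weakly dominates R2 — L: -4>-5, C: -7>-9, R: 5>-9.
R3: no other strategy beats it everywhere (R1 at L (6>-4); R2 at L (6>-5); R4 at L (6>-5)).
R1 weakly dominates R4 — L: -4>-5, C: -7=-7, R: 5>3.

R2, R4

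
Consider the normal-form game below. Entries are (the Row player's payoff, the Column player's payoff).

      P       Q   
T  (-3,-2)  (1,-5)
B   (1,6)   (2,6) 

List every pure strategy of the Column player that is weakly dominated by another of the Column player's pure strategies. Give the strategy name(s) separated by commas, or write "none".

Q

Nothing dominates P: Q at T (-2>-5).
Q is weakly dominated by P (T: -2>-5, B: 6=6).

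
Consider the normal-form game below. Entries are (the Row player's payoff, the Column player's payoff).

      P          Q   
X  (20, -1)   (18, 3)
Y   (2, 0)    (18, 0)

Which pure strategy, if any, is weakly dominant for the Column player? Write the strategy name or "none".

Q vs P: X: 3>-1, Y: 0=0.
Q is at least as good as every other strategy against every opponent action, so it is weakly dominant.

Q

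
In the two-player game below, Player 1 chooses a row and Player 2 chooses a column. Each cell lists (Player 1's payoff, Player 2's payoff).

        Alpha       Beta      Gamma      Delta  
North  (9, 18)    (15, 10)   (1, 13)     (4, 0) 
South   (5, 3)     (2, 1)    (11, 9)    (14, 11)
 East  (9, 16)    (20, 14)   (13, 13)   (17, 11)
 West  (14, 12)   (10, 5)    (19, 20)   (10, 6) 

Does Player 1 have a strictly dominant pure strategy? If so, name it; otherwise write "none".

none

North fails to dominate South at Gamma (1<11).
South fails to dominate North at Alpha (5<9).
East fails to dominate North at Alpha (9=9).
West fails to dominate North at Beta (10<15).
No single strategy dominates all the others.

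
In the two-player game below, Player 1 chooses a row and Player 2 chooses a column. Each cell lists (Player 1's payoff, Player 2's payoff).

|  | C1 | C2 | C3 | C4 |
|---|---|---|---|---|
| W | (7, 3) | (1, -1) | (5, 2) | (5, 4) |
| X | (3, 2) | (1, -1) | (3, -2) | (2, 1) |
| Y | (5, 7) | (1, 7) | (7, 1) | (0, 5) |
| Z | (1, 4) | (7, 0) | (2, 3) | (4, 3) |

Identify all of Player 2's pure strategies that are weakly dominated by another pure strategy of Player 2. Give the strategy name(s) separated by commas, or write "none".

C2, C3

Nothing dominates C1: C2 at W (3>-1); C3 at W (3>2); C4 at X (2>1).
C1 weakly dominates C2 — W: 3>-1, X: 2>-1, Y: 7=7, Z: 4>0.
C3 is weakly dominated by C1 (W: 3>2, X: 2>-2, Y: 7>1, Z: 4>3).
Nothing dominates C4: C1 at W (4>3); C2 at W (4>-1); C3 at W (4>2).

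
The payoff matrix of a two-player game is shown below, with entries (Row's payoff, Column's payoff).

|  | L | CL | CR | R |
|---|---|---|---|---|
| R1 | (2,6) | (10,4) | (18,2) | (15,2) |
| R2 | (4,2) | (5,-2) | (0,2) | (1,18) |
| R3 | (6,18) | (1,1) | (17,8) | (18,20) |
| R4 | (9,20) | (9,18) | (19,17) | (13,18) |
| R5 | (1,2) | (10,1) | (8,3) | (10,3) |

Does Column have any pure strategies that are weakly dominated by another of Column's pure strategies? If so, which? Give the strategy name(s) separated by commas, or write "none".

L is not dominated — it holds its own against CL at R1 (6>4); CR at R1 (6>2); R at R1 (6>2).
CL: dominated, since L does at least as well everywhere (R1: 6>4, R2: 2>-2, R3: 18>1, R4: 20>18, R5: 2>1).
CR: dominated, since R does at least as well everywhere (R1: 2=2, R2: 18>2, R3: 20>8, R4: 18>17, R5: 3=3).
R is not dominated — it holds its own against L at R2 (18>2); CL at R2 (18>-2); CR at R2 (18>2).

CL, CR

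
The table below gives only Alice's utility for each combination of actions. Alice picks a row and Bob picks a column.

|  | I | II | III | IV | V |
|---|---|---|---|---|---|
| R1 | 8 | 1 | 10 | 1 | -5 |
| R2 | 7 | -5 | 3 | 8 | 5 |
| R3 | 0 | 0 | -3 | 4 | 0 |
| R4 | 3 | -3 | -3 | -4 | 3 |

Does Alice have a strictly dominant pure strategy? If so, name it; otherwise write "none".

R1 fails to dominate R2 at IV (1<8).
R2 fails to dominate R1 at I (7<8).
R3 fails to dominate R1 at I (0<8).
R4 fails to dominate R1 at I (3<8).
No single strategy dominates all the others.

none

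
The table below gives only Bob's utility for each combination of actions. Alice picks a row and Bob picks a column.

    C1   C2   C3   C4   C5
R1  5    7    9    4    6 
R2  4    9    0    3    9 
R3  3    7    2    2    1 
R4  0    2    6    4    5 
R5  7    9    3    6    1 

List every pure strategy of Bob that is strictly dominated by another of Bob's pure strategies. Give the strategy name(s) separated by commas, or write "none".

C2 strictly dominates C1 — R1: 7>5, R2: 9>4, R3: 7>3, R4: 2>0, R5: 9>7.
Nothing dominates C2: C1 at R1 (7>5); C3 at R2 (9>0); C4 at R1 (7>4); C5 at R1 (7>6).
C3: no other strategy beats it everywhere (C1 at R1 (9>5); C2 at R1 (9>7); C4 at R1 (9>4); C5 at R1 (9>6)).
C4 is not dominated — it holds its own against C1 at R4 (4>0); C2 at R4 (4>2); C3 at R2 (3>0); C5 at R3 (2>1).
C5: no other strategy beats it everywhere (C1 at R1 (6>5); C2 at R2 (9=9); C3 at R2 (9>0); C4 at R1 (6>4)).

C1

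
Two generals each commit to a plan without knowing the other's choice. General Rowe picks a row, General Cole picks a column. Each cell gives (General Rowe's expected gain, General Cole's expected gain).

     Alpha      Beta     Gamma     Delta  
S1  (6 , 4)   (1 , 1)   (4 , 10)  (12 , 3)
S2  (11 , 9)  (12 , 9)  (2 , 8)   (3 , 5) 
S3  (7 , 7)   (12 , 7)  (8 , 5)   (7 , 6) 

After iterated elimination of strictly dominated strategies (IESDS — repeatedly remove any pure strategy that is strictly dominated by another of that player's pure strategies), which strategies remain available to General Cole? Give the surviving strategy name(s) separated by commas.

Alpha, Beta

General Cole's strategy Delta is strictly dominated by Alpha (S1: 4>3, S2: 9>5, S3: 7>6) and is removed.
Row S1 is eliminated: S3 beats it against every remaining column (Alpha: 7>6, Beta: 12>1, Gamma: 8>4).
General Cole's strategy Gamma is strictly dominated by Alpha (S2: 9>8, S3: 7>5) and is removed.
Among the remaining strategies, none is strictly dominated by another pure strategy of the same player, so the elimination stops.
Surviving strategies — General Rowe: {S2, S3}; General Cole: {Alpha, Beta}.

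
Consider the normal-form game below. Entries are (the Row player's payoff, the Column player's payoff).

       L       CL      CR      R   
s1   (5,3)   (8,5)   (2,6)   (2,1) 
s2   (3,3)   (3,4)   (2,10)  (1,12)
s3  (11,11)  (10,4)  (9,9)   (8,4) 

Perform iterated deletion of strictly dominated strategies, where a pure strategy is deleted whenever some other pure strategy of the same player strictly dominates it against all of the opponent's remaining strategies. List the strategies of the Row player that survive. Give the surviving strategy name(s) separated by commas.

The Row player's strategy s1 is strictly dominated by s3 (L: 11>5, CL: 10>8, CR: 9>2, R: 8>2) and is removed.
The Row player's strategy s2 is strictly dominated by s3 (L: 11>3, CL: 10>3, CR: 9>2, R: 8>1) and is removed.
The Column player's strategy CL is strictly dominated by L (s3: 11>4) and is removed.
The Column player's strategy CR is strictly dominated by L (s3: 11>9) and is removed.
The Column player's strategy R is strictly dominated by L (s3: 11>4) and is removed.
Among the remaining strategies, none is strictly dominated by another pure strategy of the same player, so the elimination stops.
Surviving strategies — the Row player: {s3}; the Column player: {L}.

s3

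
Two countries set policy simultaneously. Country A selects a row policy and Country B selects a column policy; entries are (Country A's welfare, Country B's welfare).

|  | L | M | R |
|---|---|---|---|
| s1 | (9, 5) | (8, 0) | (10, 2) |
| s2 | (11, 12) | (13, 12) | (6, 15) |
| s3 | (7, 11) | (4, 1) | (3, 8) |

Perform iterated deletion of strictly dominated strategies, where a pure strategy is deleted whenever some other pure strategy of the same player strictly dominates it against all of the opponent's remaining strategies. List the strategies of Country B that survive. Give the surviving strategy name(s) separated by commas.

Row s3 is eliminated: s1 beats it against every remaining column (L: 9>7, M: 8>4, R: 10>3).
Column M is eliminated: R beats it against every remaining row (s1: 2>0, s2: 15>12).
Among the remaining strategies, none is strictly dominated by another pure strategy of the same player, so the elimination stops.
Surviving strategies — Country A: {s1, s2}; Country B: {L, R}.

L, R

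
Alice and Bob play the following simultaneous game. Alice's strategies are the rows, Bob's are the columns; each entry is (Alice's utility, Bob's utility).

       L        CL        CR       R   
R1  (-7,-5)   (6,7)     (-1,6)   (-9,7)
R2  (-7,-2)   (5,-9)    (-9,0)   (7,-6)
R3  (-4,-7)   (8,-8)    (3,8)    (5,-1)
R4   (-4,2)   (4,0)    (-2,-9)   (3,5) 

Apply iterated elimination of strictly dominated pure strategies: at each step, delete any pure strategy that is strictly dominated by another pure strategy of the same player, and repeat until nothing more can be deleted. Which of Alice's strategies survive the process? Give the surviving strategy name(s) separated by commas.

For Alice, R3 strictly dominates R1 on the remaining columns (L: -4>-7, CL: 8>6, CR: 3>-1, R: 5>-9); eliminate R1.
Column CL is eliminated: L beats it against every remaining row (R2: -2>-9, R3: -7>-8, R4: 2>0).
Among the remaining strategies, none is strictly dominated by another pure strategy of the same player, so the elimination stops.
Surviving strategies — Alice: {R2, R3, R4}; Bob: {L, CR, R}.

R2, R3, R4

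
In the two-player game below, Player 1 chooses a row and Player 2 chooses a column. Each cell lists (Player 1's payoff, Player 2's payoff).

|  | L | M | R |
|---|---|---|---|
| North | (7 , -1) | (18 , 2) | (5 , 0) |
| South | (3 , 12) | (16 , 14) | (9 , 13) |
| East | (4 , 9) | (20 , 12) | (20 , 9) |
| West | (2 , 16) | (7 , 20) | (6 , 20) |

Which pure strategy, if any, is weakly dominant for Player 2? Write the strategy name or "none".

M

M vs L: North: 2>-1, South: 14>12, East: 12>9, West: 20>16.
M vs R: North: 2>0, South: 14>13, East: 12>9, West: 20=20.
M is at least as good as every other strategy against every opponent action, so it is weakly dominant.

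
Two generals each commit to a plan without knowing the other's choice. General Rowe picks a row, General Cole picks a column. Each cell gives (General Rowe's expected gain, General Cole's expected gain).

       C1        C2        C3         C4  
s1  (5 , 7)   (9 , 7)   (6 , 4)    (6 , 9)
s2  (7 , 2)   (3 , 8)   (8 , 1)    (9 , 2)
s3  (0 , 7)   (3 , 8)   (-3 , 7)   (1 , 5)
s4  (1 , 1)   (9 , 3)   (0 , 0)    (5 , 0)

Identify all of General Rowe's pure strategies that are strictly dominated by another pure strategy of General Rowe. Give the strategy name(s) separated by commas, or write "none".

s3

s1 is not dominated — it holds its own against s2 at C2 (9>3); s3 at C1 (5>0); s4 at C1 (5>1).
Nothing dominates s2: s1 at C1 (7>5); s3 at C1 (7>0); s4 at C1 (7>1).
s3 is strictly dominated by s1 (C1: 5>0, C2: 9>3, C3: 6>-3, C4: 6>1).
s4 is not dominated — it holds its own against s1 at C2 (9=9); s2 at C2 (9>3); s3 at C1 (1>0).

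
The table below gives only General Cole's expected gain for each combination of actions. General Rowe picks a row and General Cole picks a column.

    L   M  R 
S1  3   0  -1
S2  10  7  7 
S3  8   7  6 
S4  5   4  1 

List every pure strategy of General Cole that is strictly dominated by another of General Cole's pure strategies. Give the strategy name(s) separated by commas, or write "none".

M, R

L: no other strategy beats it everywhere (M at S1 (3>0); R at S1 (3>-1)).
L strictly dominates M — S1: 3>0, S2: 10>7, S3: 8>7, S4: 5>4.
R: dominated, since L does at least as well everywhere (S1: 3>-1, S2: 10>7, S3: 8>6, S4: 5>1).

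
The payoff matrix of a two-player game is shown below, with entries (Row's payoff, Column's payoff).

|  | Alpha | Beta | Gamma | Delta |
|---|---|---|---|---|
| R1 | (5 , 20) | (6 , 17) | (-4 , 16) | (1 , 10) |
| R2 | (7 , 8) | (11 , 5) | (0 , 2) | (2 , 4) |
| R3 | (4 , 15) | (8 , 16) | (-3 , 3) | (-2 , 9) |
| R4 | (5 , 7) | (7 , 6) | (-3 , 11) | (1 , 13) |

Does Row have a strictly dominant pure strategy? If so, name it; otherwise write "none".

R2 vs R1: Alpha: 7>5, Beta: 11>6, Gamma: 0>-4, Delta: 2>1.
R2 vs R3: Alpha: 7>4, Beta: 11>8, Gamma: 0>-3, Delta: 2>-2.
R2 vs R4: Alpha: 7>5, Beta: 11>7, Gamma: 0>-3, Delta: 2>1.
R2 strictly beats every other strategy against every opponent action, so it is strictly dominant.

R2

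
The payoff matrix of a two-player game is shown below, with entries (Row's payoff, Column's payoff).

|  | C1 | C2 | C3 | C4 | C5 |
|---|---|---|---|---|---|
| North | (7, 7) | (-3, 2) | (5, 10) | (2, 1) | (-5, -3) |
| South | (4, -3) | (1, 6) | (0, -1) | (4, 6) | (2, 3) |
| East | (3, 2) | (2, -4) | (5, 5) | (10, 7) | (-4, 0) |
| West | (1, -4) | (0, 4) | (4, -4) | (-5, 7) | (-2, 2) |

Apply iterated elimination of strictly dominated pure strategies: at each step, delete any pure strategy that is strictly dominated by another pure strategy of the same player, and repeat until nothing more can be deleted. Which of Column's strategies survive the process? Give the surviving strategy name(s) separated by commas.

Column's strategy C5 is strictly dominated by C4 (North: 1>-3, South: 6>3, East: 7>0, West: 7>2) and is removed.
Row West is eliminated: East beats it against every remaining column (C1: 3>1, C2: 2>0, C3: 5>4, C4: 10>-5).
Column C1 is eliminated: C3 beats it against every remaining row (North: 10>7, South: -1>-3, East: 5>2).
Row's strategy South is strictly dominated by East (C2: 2>1, C3: 5>0, C4: 10>4) and is removed.
Column C2 is eliminated: C3 beats it against every remaining row (North: 10>2, East: 5>-4).
Among the remaining strategies, none is strictly dominated by another pure strategy of the same player, so the elimination stops.
Surviving strategies — Row: {North, East}; Column: {C3, C4}.

C3, C4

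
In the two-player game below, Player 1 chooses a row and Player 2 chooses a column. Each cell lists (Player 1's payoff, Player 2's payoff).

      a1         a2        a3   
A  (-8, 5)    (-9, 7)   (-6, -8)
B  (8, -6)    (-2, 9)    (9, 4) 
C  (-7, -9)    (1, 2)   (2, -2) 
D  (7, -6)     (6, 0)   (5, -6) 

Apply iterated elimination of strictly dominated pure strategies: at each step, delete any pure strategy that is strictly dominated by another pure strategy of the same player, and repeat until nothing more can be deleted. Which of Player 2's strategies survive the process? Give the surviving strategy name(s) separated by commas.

Player 1's strategy A is strictly dominated by B (a1: 8>-8, a2: -2>-9, a3: 9>-6) and is removed.
For Player 1, D strictly dominates C on the remaining columns (a1: 7>-7, a2: 6>1, a3: 5>2); eliminate C.
Column a1 is eliminated: a2 beats it against every remaining row (B: 9>-6, D: 0>-6).
Player 2's strategy a3 is strictly dominated by a2 (B: 9>4, D: 0>-6) and is removed.
For Player 1, D strictly dominates B on the remaining columns (a2: 6>-2); eliminate B.
Among the remaining strategies, none is strictly dominated by another pure strategy of the same player, so the elimination stops.
Surviving strategies — Player 1: {D}; Player 2: {a2}.

a2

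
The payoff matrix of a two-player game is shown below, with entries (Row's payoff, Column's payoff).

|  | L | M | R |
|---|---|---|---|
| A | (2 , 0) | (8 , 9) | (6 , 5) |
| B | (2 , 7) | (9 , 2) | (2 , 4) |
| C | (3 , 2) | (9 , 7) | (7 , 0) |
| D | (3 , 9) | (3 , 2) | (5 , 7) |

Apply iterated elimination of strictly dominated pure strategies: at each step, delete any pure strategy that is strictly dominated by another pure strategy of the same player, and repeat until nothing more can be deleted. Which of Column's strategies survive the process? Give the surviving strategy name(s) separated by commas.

Row A is eliminated: C beats it against every remaining column (L: 3>2, M: 9>8, R: 7>6).
Column R is eliminated: L beats it against every remaining row (B: 7>4, C: 2>0, D: 9>7).
Among the remaining strategies, none is strictly dominated by another pure strategy of the same player, so the elimination stops.
Surviving strategies — Row: {B, C, D}; Column: {L, M}.

L, M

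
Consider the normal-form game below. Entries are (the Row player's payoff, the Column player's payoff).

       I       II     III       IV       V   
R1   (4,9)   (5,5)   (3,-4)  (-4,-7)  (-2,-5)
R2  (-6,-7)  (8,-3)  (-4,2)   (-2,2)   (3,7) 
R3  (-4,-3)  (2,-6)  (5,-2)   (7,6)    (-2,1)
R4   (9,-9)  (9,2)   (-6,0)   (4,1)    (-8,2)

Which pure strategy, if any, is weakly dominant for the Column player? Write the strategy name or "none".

I fails to dominate II at R2 (-7<-3).
II fails to dominate I at R1 (5<9).
III fails to dominate I at R1 (-4<9).
IV fails to dominate I at R1 (-7<9).
V fails to dominate I at R1 (-5<9).
No single strategy dominates all the others.

none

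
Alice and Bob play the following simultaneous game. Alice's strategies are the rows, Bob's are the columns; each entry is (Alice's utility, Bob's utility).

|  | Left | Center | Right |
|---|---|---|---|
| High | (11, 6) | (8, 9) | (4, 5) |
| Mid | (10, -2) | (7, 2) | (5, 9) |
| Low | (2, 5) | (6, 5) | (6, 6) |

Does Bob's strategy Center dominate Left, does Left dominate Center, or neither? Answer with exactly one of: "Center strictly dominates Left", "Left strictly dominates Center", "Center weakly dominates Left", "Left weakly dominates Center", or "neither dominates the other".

Center weakly dominates Left

Compare Center to Left across each choice by Alice: High: 9>6, Mid: 2>-2, Low: 5=5.
Center is at least as good everywhere and strictly better somewhere (tied only at Low), so Center weakly but not strictly dominates Left.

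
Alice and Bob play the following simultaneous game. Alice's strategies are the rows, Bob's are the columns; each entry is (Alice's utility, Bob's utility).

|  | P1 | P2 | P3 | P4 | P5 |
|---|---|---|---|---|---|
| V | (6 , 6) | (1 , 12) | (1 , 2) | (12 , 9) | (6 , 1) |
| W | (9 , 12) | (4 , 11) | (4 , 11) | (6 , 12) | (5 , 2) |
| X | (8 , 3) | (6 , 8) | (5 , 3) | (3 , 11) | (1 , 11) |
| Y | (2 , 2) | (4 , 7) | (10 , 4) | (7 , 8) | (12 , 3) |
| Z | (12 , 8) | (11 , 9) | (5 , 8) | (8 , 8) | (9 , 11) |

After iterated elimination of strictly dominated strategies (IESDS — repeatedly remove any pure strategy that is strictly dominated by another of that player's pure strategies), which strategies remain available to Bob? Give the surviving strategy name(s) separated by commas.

P2, P4, P5

Alice's strategy W is strictly dominated by Z (P1: 12>9, P2: 11>4, P3: 5>4, P4: 8>6, P5: 9>5) and is removed.
For Bob, P2 strictly dominates P1 on the remaining rows (V: 12>6, X: 8>3, Y: 7>2, Z: 9>8); eliminate P1.
For Bob, P2 strictly dominates P3 on the remaining rows (V: 12>2, X: 8>3, Y: 7>4, Z: 9>8); eliminate P3.
Row X is eliminated: Z beats it against every remaining column (P2: 11>6, P4: 8>3, P5: 9>1).
Among the remaining strategies, none is strictly dominated by another pure strategy of the same player, so the elimination stops.
Surviving strategies — Alice: {V, Y, Z}; Bob: {P2, P4, P5}.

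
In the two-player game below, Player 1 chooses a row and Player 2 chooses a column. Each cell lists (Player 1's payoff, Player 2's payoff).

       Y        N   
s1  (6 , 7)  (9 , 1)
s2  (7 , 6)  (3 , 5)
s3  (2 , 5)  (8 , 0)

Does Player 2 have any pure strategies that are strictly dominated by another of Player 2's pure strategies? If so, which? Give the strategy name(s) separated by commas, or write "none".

Y: no other strategy beats it everywhere (N at s1 (7>1)).
Y strictly dominates N — s1: 7>1, s2: 6>5, s3: 5>0.

N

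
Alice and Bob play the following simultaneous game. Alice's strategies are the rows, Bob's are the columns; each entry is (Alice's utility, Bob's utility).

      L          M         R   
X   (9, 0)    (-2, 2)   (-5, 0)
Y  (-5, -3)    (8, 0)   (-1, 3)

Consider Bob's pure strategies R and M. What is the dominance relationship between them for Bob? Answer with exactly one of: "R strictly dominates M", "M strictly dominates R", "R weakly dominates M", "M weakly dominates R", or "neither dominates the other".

neither dominates the other

R's payoffs vs M's, by Alice's action — X: 0<2, Y: 3>0.
R does better at Y but worse at X; neither strategy dominates the other.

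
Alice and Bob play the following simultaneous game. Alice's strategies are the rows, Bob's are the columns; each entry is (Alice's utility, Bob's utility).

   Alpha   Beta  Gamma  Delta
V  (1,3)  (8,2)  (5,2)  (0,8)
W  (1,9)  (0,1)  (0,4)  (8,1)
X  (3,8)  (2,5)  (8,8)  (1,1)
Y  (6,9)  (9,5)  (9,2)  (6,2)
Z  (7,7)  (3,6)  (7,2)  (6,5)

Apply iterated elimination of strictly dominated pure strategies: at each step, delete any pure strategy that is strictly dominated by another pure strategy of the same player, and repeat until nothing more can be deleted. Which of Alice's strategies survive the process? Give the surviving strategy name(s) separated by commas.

For Alice, Y strictly dominates V on the remaining columns (Alpha: 6>1, Beta: 9>8, Gamma: 9>5, Delta: 6>0); eliminate V.
Alice's strategy X is strictly dominated by Y (Alpha: 6>3, Beta: 9>2, Gamma: 9>8, Delta: 6>1) and is removed.
Column Beta is eliminated: Alpha beats it against every remaining row (W: 9>1, Y: 9>5, Z: 7>6).
Column Gamma is eliminated: Alpha beats it against every remaining row (W: 9>4, Y: 9>2, Z: 7>2).
Column Delta is eliminated: Alpha beats it against every remaining row (W: 9>1, Y: 9>2, Z: 7>5).
For Alice, Y strictly dominates W on the remaining columns (Alpha: 6>1); eliminate W.
Row Y is eliminated: Z beats it against every remaining column (Alpha: 7>6).
Among the remaining strategies, none is strictly dominated by another pure strategy of the same player, so the elimination stops.
Surviving strategies — Alice: {Z}; Bob: {Alpha}.

Z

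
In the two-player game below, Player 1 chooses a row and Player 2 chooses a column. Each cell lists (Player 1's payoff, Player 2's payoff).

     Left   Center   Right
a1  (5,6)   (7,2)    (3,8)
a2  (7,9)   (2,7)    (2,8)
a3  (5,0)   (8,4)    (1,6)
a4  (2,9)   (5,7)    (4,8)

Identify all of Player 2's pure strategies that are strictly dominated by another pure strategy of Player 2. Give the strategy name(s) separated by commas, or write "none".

Center

Left is not dominated — it holds its own against Center at a1 (6>2); Right at a2 (9>8).
Center is strictly dominated by Right (a1: 8>2, a2: 8>7, a3: 6>4, a4: 8>7).
Right is not dominated — it holds its own against Left at a1 (8>6); Center at a1 (8>2).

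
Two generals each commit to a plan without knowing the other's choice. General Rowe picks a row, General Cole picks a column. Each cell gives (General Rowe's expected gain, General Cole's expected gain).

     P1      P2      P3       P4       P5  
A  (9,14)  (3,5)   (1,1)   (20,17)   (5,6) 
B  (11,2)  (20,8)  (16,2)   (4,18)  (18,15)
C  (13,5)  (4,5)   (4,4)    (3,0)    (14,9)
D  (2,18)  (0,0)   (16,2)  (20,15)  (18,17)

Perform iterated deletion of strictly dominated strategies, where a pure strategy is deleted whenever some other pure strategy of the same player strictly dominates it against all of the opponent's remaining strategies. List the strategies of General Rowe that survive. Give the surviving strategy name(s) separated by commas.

A, B, C, D

For General Cole, P5 strictly dominates P2 on the remaining rows (A: 6>5, B: 15>8, C: 9>5, D: 17>0); eliminate P2.
For General Cole, P5 strictly dominates P3 on the remaining rows (A: 6>1, B: 15>2, C: 9>4, D: 17>2); eliminate P3.
Among the remaining strategies, none is strictly dominated by another pure strategy of the same player, so the elimination stops.
Surviving strategies — General Rowe: {A, B, C, D}; General Cole: {P1, P4, P5}.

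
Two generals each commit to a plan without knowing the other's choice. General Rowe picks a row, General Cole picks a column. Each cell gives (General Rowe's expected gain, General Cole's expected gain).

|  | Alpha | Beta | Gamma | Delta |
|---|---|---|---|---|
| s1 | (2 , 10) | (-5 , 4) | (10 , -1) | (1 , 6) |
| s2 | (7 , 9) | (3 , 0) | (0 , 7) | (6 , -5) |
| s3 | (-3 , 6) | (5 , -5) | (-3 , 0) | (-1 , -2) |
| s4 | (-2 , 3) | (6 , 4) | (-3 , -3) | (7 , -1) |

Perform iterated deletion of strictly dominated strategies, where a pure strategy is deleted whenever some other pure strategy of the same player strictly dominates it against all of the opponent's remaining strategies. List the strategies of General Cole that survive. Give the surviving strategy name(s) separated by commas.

Alpha, Beta

Column Gamma is eliminated: Alpha beats it against every remaining row (s1: 10>-1, s2: 9>7, s3: 6>0, s4: 3>-3).
General Rowe's strategy s1 is strictly dominated by s2 (Alpha: 7>2, Beta: 3>-5, Delta: 6>1) and is removed.
General Rowe's strategy s3 is strictly dominated by s4 (Alpha: -2>-3, Beta: 6>5, Delta: 7>-1) and is removed.
Column Delta is eliminated: Alpha beats it against every remaining row (s2: 9>-5, s4: 3>-1).
Among the remaining strategies, none is strictly dominated by another pure strategy of the same player, so the elimination stops.
Surviving strategies — General Rowe: {s2, s4}; General Cole: {Alpha, Beta}.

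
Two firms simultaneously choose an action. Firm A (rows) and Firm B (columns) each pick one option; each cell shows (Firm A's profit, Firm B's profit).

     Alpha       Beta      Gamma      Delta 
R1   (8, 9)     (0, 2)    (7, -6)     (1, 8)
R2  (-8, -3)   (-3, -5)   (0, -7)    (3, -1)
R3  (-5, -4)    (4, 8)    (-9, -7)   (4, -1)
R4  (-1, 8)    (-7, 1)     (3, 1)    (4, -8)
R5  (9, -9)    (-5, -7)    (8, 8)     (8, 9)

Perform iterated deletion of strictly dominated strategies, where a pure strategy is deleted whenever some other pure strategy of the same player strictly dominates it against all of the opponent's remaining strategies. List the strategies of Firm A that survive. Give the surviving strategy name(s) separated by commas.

R1, R3, R5

For Firm A, R5 strictly dominates R4 on the remaining columns (Alpha: 9>-1, Beta: -5>-7, Gamma: 8>3, Delta: 8>4); eliminate R4.
Column Gamma is eliminated: Delta beats it against every remaining row (R1: 8>-6, R2: -1>-7, R3: -1>-7, R5: 9>8).
For Firm A, R3 strictly dominates R2 on the remaining columns (Alpha: -5>-8, Beta: 4>-3, Delta: 4>3); eliminate R2.
Among the remaining strategies, none is strictly dominated by another pure strategy of the same player, so the elimination stops.
Surviving strategies — Firm A: {R1, R3, R5}; Firm B: {Alpha, Beta, Delta}.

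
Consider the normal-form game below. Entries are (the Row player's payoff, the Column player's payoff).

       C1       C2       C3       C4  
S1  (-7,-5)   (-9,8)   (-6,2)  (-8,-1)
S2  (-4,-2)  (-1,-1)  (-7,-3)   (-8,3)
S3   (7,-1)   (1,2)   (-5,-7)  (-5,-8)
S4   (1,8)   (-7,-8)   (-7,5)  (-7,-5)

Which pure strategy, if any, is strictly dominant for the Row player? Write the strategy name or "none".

S3 vs S1: C1: 7>-7, C2: 1>-9, C3: -5>-6, C4: -5>-8.
S3 vs S2: C1: 7>-4, C2: 1>-1, C3: -5>-7, C4: -5>-8.
S3 vs S4: C1: 7>1, C2: 1>-7, C3: -5>-7, C4: -5>-7.
S3 strictly beats every other strategy against every opponent action, so it is strictly dominant.

S3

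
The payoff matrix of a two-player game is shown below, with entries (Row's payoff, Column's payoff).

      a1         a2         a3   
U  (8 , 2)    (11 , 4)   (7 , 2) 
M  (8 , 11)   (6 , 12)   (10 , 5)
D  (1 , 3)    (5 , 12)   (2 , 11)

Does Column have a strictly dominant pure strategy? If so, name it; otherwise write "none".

a2

a2 vs a1: U: 4>2, M: 12>11, D: 12>3.
a2 vs a3: U: 4>2, M: 12>5, D: 12>11.
a2 strictly beats every other strategy against every opponent action, so it is strictly dominant.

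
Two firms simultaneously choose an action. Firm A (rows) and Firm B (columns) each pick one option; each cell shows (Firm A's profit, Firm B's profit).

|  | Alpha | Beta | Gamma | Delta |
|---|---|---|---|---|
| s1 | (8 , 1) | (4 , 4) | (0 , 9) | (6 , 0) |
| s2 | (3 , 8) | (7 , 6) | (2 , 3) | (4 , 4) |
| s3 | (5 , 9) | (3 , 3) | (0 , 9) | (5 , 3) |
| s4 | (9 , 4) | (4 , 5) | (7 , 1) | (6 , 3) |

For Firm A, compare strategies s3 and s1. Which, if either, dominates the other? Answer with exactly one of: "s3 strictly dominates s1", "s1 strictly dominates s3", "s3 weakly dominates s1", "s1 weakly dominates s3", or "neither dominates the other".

s3's payoffs vs s1's, by Firm B's action — Alpha: 5<8, Beta: 3<4, Gamma: 0=0, Delta: 5<6.
s1 is at least as good everywhere and strictly better somewhere (tied at Gamma), so s1 weakly dominates s3.

s1 weakly dominates s3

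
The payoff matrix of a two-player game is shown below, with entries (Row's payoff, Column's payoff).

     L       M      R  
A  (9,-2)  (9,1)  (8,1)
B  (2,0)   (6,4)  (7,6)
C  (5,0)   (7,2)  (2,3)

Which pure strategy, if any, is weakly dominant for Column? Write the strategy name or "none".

R

R vs L: A: 1>-2, B: 6>0, C: 3>0.
R vs M: A: 1=1, B: 6>4, C: 3>2.
R is at least as good as every other strategy against every opponent action, so it is weakly dominant.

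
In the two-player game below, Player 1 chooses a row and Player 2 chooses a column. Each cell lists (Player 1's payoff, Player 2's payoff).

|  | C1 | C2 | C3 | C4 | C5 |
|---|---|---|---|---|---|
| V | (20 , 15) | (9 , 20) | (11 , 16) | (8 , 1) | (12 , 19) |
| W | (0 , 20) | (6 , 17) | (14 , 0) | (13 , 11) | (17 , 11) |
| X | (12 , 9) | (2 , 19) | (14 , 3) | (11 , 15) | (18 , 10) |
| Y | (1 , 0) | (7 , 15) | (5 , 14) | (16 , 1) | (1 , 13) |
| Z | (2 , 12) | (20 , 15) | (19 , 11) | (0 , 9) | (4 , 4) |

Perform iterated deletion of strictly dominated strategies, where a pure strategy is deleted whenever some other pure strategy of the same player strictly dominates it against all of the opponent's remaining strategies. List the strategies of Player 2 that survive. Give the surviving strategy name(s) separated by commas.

Column C3 is eliminated: C2 beats it against every remaining row (V: 20>16, W: 17>0, X: 19>3, Y: 15>14, Z: 15>11).
For Player 2, C2 strictly dominates C4 on the remaining rows (V: 20>1, W: 17>11, X: 19>15, Y: 15>1, Z: 15>9); eliminate C4.
Row Y is eliminated: V beats it against every remaining column (C1: 20>1, C2: 9>7, C5: 12>1).
Player 2's strategy C5 is strictly dominated by C2 (V: 20>19, W: 17>11, X: 19>10, Z: 15>4) and is removed.
Row W is eliminated: V beats it against every remaining column (C1: 20>0, C2: 9>6).
Row X is eliminated: V beats it against every remaining column (C1: 20>12, C2: 9>2).
For Player 2, C2 strictly dominates C1 on the remaining rows (V: 20>15, Z: 15>12); eliminate C1.
Player 1's strategy V is strictly dominated by Z (C2: 20>9) and is removed.
Among the remaining strategies, none is strictly dominated by another pure strategy of the same player, so the elimination stops.
Surviving strategies — Player 1: {Z}; Player 2: {C2}.

C2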